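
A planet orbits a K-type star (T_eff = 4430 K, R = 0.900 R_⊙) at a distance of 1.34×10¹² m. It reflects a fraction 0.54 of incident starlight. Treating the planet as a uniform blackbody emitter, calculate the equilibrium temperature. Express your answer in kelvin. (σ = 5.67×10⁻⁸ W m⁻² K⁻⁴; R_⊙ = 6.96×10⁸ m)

T_eq ≈ 55.8 K

R_⋆ = 0.900 × 6.96×10⁸ = 6.26×10⁸ m.
L = 4πR_⋆²σT_⋆⁴ = 4π(6.26×10⁸)² × 5.67×10⁻⁸ × (4430)⁴ = 1.08×10²⁶ W.
S = L/(4πd²) = 4.77 W m⁻².
Energy balance: absorbed = emitted ⇒ πR²·S(1−A) = 4πR²·σT_eq⁴, so T_eq⁴ = S(1−A)/(4σ).
T_eq = [4.77 × 0.46 / (4 × 5.67×10⁻⁸)]^(1/4) = (9.68×10⁶)^(1/4) = 55.8 K.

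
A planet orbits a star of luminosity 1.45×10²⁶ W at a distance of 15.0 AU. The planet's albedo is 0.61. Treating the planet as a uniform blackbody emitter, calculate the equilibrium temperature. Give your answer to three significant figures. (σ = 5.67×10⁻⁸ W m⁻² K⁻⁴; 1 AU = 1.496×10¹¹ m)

T_eq ≈ 44.6 K

d = 15.0 AU = 2.24×10¹² m.
Flux: S = L/(4πd²) = 1.45×10²⁶/(4π×(2.24×10¹²)²) = 2.29 W m⁻².
Energy balance: absorbed = emitted ⇒ πR²·S(1−A) = 4πR²·σT_eq⁴, so T_eq⁴ = S(1−A)/(4σ).
T_eq = [2.29 × 0.39 / (4 × 5.67×10⁻⁸)]^(1/4) = (3.94×10⁶)^(1/4) = 44.6 K.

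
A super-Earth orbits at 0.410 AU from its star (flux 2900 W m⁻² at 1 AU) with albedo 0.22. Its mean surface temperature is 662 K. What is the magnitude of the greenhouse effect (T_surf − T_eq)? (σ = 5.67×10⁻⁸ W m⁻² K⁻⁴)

ΔT ≈ 168.5 K

S = 2900/0.410² = 1.725×10⁴ W m⁻².
T_eq = [S(1−A)/(4σ)]^(1/4) = [1.725×10⁴×0.78/(4×5.67×10⁻⁸)]^(1/4) = 493.5 K.
ΔT = T_surf − T_eq = 662 − 493.5.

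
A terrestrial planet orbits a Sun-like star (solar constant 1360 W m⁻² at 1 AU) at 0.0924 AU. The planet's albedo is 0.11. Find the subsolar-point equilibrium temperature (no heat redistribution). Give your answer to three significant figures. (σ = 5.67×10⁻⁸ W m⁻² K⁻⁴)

T_ss ≈ 1260 K

Flux at 0.0924 AU: S = 1360/0.0924² = 1.59×10⁵ W m⁻².
At the subsolar point the surface absorbs S(1−A) and emits σT⁴ per unit area — no factor of 4, since only the local patch is in balance.
T = [1.59×10⁵ × 0.89 / 5.67×10⁻⁸]^(1/4) = (2.50×10¹²)^(1/4) = 1260 K.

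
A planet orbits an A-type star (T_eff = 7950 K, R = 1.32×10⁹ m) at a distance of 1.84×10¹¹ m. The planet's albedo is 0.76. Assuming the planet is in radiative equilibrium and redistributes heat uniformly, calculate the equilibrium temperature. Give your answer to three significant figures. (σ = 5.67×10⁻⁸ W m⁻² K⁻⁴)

T_eq ≈ 333 K

L = 4πR_⋆²σT_⋆⁴ = 4π(1.32×10⁹)² × 5.67×10⁻⁸ × (7950)⁴ = 4.96×10²⁷ W.
S = L/(4πd²) = 1.17×10⁴ W m⁻².
Energy balance: absorbed = emitted ⇒ πR²·S(1−A) = 4πR²·σT_eq⁴, so T_eq⁴ = S(1−A)/(4σ).
T_eq = [1.17×10⁴ × 0.24 / (4 × 5.67×10⁻⁸)]^(1/4) = (1.23×10¹⁰)^(1/4) = 333 K.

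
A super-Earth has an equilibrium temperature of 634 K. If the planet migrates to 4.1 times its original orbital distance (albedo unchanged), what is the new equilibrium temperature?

T_eq ≈ 313 K

T_eq ∝ L^(1/4) · d^(−1/2).
T′ = 634 / 4.1^(1/2) = 313 K.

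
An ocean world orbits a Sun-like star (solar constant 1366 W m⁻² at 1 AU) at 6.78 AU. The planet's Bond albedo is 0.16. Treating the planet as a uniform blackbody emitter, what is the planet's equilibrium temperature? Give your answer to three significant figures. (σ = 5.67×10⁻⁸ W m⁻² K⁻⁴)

T_eq ≈ 102 K

Flux at 6.78 AU: S = 1366/6.78² = 29.7 W m⁻².
Energy balance: absorbed = emitted ⇒ πR²·S(1−A) = 4πR²·σT_eq⁴, so T_eq⁴ = S(1−A)/(4σ).
T_eq = [29.7 × 0.84 / (4 × 5.67×10⁻⁸)]^(1/4) = (1.10×10⁸)^(1/4) = 102 K.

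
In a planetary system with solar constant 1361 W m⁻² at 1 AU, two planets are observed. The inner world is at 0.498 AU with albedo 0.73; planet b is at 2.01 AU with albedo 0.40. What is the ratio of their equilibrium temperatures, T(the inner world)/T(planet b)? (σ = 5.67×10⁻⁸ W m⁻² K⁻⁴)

T_eq = [S₀(1−A)/(4σd²)]^(1/4), so T ∝ (1−A)^(1/4) / √d.
T₁ = [1361×0.27/(4×5.67×10⁻⁸×0.498²)]^(1/4) = 284.30 K.
T₂ = [1361×0.60/(4×5.67×10⁻⁸×2.01²)]^(1/4) = 172.78 K.

T₁/T₂ ≈ 1.645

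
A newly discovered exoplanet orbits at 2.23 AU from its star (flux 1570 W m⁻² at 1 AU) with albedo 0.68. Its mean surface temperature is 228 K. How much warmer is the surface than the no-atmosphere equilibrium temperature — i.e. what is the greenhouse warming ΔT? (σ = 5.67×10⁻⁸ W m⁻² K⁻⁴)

ΔT ≈ 82.7 K

S = 1570/2.23² = 315.7 W m⁻².
T_eq = [S(1−A)/(4σ)]^(1/4) = [315.7×0.32/(4×5.67×10⁻⁸)]^(1/4) = 145.3 K.
ΔT = T_surf − T_eq = 228 − 145.3.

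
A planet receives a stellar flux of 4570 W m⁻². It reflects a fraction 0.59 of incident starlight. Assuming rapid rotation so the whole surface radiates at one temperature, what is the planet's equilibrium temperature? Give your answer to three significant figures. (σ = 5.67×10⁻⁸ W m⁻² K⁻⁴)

Energy balance: absorbed = emitted ⇒ πR²·S(1−A) = 4πR²·σT_eq⁴, so T_eq⁴ = S(1−A)/(4σ).
T_eq = [4570 × 0.41 / (4 × 5.67×10⁻⁸)]^(1/4) = (8.26×10⁹)^(1/4) = 301 K.

T_eq ≈ 301 K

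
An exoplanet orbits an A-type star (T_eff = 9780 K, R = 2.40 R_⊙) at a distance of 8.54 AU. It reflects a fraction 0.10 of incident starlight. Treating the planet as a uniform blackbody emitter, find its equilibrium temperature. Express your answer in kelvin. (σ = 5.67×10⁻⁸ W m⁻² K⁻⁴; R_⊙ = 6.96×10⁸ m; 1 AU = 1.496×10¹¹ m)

T_eq ≈ 244 K

R_⋆ = 2.40 × 6.96×10⁸ = 1.67×10⁹ m.
d = 8.54 AU = 1.28×10¹² m.
L = 4πR_⋆²σT_⋆⁴ = 4π(1.67×10⁹)² × 5.67×10⁻⁸ × (9780)⁴ = 1.82×10²⁸ W.
S = L/(4πd²) = 887 W m⁻².
Energy balance: absorbed = emitted ⇒ πR²·S(1−A) = 4πR²·σT_eq⁴, so T_eq⁴ = S(1−A)/(4σ).
T_eq = [887 × 0.90 / (4 × 5.67×10⁻⁸)]^(1/4) = (3.52×10⁹)^(1/4) = 244 K.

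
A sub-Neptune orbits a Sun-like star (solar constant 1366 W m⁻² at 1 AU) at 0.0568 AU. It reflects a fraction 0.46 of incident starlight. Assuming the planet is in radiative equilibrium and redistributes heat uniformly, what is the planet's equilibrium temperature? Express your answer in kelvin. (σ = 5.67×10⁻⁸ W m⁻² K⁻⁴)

Flux at 0.0568 AU: S = 1366/0.0568² = 4.23×10⁵ W m⁻².
Energy balance: absorbed = emitted ⇒ πR²·S(1−A) = 4πR²·σT_eq⁴, so T_eq⁴ = S(1−A)/(4σ).
T_eq = [4.23×10⁵ × 0.54 / (4 × 5.67×10⁻⁸)]^(1/4) = (1.01×10¹²)^(1/4) = 1000 K.

T_eq ≈ 1000 K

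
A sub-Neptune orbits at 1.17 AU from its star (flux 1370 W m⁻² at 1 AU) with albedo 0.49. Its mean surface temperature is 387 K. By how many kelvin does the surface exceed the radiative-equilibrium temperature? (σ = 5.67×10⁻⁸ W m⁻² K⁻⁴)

ΔT ≈ 169.2 K

S = 1370/1.17² = 1001 W m⁻².
T_eq = [S(1−A)/(4σ)]^(1/4) = [1001×0.51/(4×5.67×10⁻⁸)]^(1/4) = 217.8 K.
ΔT = T_surf − T_eq = 387 − 217.8.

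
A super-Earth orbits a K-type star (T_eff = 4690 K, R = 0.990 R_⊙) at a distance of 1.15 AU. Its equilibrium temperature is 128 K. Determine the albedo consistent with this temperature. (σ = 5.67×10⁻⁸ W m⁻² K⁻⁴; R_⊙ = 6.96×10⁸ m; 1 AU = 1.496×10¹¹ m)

R_⋆ = 0.990 × 6.96×10⁸ = 6.89×10⁸ m.
d = 1.15 AU = 1.72×10¹¹ m.
L = 4πR_⋆²σT_⋆⁴ = 4π(6.89×10⁸)² × 5.67×10⁻⁸ × (4690)⁴ = 1.64×10²⁶ W.
S = L/(4πd²) = 440 W m⁻².
From T_eq⁴ = S(1−A)/(4σ): 1−A = 4σT_eq⁴/S.
1−A = 4 × 5.67×10⁻⁸ × (128)⁴ / 440 = 0.138.

A ≈ 0.86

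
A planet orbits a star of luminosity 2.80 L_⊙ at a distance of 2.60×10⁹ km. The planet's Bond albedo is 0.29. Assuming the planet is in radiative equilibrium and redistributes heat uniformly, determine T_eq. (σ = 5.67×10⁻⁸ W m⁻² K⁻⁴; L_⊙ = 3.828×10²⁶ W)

d = 2.60×10⁹ km = 2.60×10¹² m.
L = 2.80 × 3.828×10²⁶ = 1.07×10²⁷ W.
Flux: S = L/(4πd²) = 1.07×10²⁷/(4π×(2.60×10¹²)²) = 12.6 W m⁻².
Energy balance: absorbed = emitted ⇒ πR²·S(1−A) = 4πR²·σT_eq⁴, so T_eq⁴ = S(1−A)/(4σ).
T_eq = [12.6 × 0.71 / (4 × 5.67×10⁻⁸)]^(1/4) = (3.95×10⁷)^(1/4) = 79.3 K.

T_eq ≈ 79.3 K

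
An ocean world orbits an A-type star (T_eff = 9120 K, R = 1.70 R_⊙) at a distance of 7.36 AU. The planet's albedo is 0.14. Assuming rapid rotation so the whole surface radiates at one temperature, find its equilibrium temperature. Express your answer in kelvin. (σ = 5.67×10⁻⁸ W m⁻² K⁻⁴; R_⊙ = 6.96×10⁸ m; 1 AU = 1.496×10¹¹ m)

T_eq ≈ 204 K

R_⋆ = 1.70 × 6.96×10⁸ = 1.18×10⁹ m.
d = 7.36 AU = 1.10×10¹² m.
L = 4πR_⋆²σT_⋆⁴ = 4π(1.18×10⁹)² × 5.67×10⁻⁸ × (9120)⁴ = 6.90×10²⁷ W.
S = L/(4πd²) = 453 W m⁻².
Energy balance: absorbed = emitted ⇒ πR²·S(1−A) = 4πR²·σT_eq⁴, so T_eq⁴ = S(1−A)/(4σ).
T_eq = [453 × 0.86 / (4 × 5.67×10⁻⁸)]^(1/4) = (1.72×10⁹)^(1/4) = 204 K.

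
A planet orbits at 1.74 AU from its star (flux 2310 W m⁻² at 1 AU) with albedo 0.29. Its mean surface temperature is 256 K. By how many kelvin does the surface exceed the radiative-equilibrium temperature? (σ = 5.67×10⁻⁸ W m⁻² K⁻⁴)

ΔT ≈ 34.9 K

S = 2310/1.74² = 763.0 W m⁻².
T_eq = [S(1−A)/(4σ)]^(1/4) = [763.0×0.71/(4×5.67×10⁻⁸)]^(1/4) = 221.1 K.
ΔT = T_surf − T_eq = 256 − 221.1.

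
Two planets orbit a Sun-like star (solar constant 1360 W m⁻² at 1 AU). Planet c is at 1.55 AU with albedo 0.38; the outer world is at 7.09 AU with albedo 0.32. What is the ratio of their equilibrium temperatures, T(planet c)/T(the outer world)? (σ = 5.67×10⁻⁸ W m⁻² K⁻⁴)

T₁/T₂ ≈ 2.090

T_eq = [S₀(1−A)/(4σd²)]^(1/4), so T ∝ (1−A)^(1/4) / √d.
T₁ = [1360×0.62/(4×5.67×10⁻⁸×1.55²)]^(1/4) = 198.34 K.
T₂ = [1360×0.68/(4×5.67×10⁻⁸×7.09²)]^(1/4) = 94.90 K.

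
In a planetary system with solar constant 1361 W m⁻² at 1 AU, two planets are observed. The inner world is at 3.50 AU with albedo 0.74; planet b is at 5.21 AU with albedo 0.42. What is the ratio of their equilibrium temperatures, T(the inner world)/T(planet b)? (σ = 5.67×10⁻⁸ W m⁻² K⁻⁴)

T_eq = [S₀(1−A)/(4σd²)]^(1/4), so T ∝ (1−A)^(1/4) / √d.
T₁ = [1361×0.26/(4×5.67×10⁻⁸×3.50²)]^(1/4) = 106.23 K.
T₂ = [1361×0.58/(4×5.67×10⁻⁸×5.21²)]^(1/4) = 106.41 K.

T₁/T₂ ≈ 0.998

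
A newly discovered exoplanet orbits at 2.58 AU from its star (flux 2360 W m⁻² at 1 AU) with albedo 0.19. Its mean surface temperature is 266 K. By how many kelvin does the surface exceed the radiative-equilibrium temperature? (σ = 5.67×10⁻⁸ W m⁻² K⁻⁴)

ΔT ≈ 77.4 K

S = 2360/2.58² = 354.5 W m⁻².
T_eq = [S(1−A)/(4σ)]^(1/4) = [354.5×0.81/(4×5.67×10⁻⁸)]^(1/4) = 188.6 K.
ΔT = T_surf − T_eq = 266 − 188.6.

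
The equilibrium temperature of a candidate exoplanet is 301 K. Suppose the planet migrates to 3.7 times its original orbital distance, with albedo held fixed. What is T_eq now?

T_eq ≈ 156 K

T_eq ∝ L^(1/4) · d^(−1/2).
T′ = 301 / 3.7^(1/2) = 156 K.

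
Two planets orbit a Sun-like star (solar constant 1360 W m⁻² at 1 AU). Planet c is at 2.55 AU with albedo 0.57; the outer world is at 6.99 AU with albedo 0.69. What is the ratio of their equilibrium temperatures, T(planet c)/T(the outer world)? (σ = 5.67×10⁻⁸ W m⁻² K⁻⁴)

T₁/T₂ ≈ 1.797

T_eq = [S₀(1−A)/(4σd²)]^(1/4), so T ∝ (1−A)^(1/4) / √d.
T₁ = [1360×0.43/(4×5.67×10⁻⁸×2.55²)]^(1/4) = 141.11 K.
T₂ = [1360×0.31/(4×5.67×10⁻⁸×6.99²)]^(1/4) = 78.54 K.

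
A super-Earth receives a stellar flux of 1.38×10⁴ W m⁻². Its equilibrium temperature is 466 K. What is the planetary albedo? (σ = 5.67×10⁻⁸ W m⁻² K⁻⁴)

From T_eq⁴ = S(1−A)/(4σ): 1−A = 4σT_eq⁴/S.
1−A = 4 × 5.67×10⁻⁸ × (466)⁴ / 1.38×10⁴ = 0.775.

A ≈ 0.22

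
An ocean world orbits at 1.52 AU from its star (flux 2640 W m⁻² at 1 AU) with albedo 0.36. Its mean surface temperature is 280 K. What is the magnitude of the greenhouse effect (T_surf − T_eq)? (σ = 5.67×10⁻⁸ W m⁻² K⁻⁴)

S = 2640/1.52² = 1143 W m⁻².
T_eq = [S(1−A)/(4σ)]^(1/4) = [1143×0.64/(4×5.67×10⁻⁸)]^(1/4) = 238.3 K.
ΔT = T_surf − T_eq = 280 − 238.3.

ΔT ≈ 41.7 K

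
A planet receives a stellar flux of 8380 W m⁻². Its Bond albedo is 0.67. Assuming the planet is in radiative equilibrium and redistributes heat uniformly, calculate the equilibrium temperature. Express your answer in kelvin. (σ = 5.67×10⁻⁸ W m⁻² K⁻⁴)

T_eq ≈ 332 K

Energy balance: absorbed = emitted ⇒ πR²·S(1−A) = 4πR²·σT_eq⁴, so T_eq⁴ = S(1−A)/(4σ).
T_eq = [8380 × 0.33 / (4 × 5.67×10⁻⁸)]^(1/4) = (1.22×10¹⁰)^(1/4) = 332 K.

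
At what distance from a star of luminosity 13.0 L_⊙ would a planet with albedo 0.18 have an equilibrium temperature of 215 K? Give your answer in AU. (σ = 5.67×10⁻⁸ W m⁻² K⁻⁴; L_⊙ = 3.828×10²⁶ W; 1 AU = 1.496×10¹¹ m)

d ≈ 5.47 AU

L = 13.0 × 3.828×10²⁶ = 4.98×10²⁷ W.
From T_eq⁴ = L(1−A)/(16πσd²): d = √[L(1−A)/(16πσT_eq⁴)].
d = √[4.98×10²⁷ × 0.82 / (16π × 5.67×10⁻⁸ × (215)⁴)] = 8.19×10¹¹ m = 5.47 AU.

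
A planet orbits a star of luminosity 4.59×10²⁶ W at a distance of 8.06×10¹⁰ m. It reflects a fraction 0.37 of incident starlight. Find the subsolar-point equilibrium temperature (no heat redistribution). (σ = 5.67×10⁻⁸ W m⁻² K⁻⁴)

Flux: S = L/(4πd²) = 4.59×10²⁶/(4π×(8.06×10¹⁰)²) = 5620 W m⁻².
At the subsolar point the surface absorbs S(1−A) and emits σT⁴ per unit area — no factor of 4, since only the local patch is in balance.
T = [5620 × 0.63 / 5.67×10⁻⁸]^(1/4) = (6.25×10¹⁰)^(1/4) = 500 K.

T_ss ≈ 500 K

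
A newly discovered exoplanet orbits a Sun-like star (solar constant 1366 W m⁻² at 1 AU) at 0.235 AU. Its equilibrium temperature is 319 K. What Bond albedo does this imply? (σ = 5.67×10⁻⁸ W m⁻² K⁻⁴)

Flux at 0.235 AU: S = 1366/0.235² = 2.47×10⁴ W m⁻².
From T_eq⁴ = S(1−A)/(4σ): 1−A = 4σT_eq⁴/S.
1−A = 4 × 5.67×10⁻⁸ × (319)⁴ / 2.47×10⁴ = 0.095.

A ≈ 0.91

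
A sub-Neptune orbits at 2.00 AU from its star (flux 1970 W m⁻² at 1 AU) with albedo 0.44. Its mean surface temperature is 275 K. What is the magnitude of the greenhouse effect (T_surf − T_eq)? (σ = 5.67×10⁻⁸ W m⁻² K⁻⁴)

S = 1970/2.00² = 492.5 W m⁻².
T_eq = [S(1−A)/(4σ)]^(1/4) = [492.5×0.56/(4×5.67×10⁻⁸)]^(1/4) = 186.7 K.
ΔT = T_surf − T_eq = 275 − 186.7.

ΔT ≈ 88.3 K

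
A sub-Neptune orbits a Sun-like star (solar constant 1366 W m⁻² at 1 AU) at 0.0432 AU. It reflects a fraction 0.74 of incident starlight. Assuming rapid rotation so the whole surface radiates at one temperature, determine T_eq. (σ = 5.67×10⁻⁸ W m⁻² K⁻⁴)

T_eq ≈ 957 K

Flux at 0.0432 AU: S = 1366/0.0432² = 7.32×10⁵ W m⁻².
Energy balance: absorbed = emitted ⇒ πR²·S(1−A) = 4πR²·σT_eq⁴, so T_eq⁴ = S(1−A)/(4σ).
T_eq = [7.32×10⁵ × 0.26 / (4 × 5.67×10⁻⁸)]^(1/4) = (8.39×10¹¹)^(1/4) = 957 K.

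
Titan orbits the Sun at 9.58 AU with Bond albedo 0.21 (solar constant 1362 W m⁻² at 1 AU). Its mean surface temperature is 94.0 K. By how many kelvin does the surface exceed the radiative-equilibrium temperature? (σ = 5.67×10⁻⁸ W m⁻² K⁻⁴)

ΔT ≈ 9.2 K

S = 1362/9.58² = 14.84 W m⁻².
T_eq = [S(1−A)/(4σ)]^(1/4) = [14.84×0.79/(4×5.67×10⁻⁸)]^(1/4) = 84.8 K.
ΔT = T_surf − T_eq = 94 − 84.8.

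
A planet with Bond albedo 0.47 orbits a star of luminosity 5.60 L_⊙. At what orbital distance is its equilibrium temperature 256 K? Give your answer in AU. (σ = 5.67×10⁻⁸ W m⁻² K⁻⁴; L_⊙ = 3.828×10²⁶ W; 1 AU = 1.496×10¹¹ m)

L = 5.60 × 3.828×10²⁶ = 2.14×10²⁷ W.
From T_eq⁴ = L(1−A)/(16πσd²): d = √[L(1−A)/(16πσT_eq⁴)].
d = √[2.14×10²⁷ × 0.53 / (16π × 5.67×10⁻⁸ × (256)⁴)] = 3.05×10¹¹ m = 2.04 AU.

d ≈ 2.04 AU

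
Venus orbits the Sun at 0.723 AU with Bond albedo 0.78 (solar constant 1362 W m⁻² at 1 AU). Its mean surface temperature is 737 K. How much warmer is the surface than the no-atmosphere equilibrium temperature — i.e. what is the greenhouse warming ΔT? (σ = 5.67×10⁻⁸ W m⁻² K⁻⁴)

S = 1362/0.723² = 2606 W m⁻².
T_eq = [S(1−A)/(4σ)]^(1/4) = [2606×0.22/(4×5.67×10⁻⁸)]^(1/4) = 224.2 K.
ΔT = T_surf − T_eq = 737 − 224.2.

ΔT ≈ 512.8 K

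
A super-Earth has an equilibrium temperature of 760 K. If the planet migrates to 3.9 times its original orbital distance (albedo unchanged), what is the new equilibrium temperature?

T_eq ∝ L^(1/4) · d^(−1/2).
T′ = 760 / 3.9^(1/2) = 385 K.

T_eq ≈ 385 K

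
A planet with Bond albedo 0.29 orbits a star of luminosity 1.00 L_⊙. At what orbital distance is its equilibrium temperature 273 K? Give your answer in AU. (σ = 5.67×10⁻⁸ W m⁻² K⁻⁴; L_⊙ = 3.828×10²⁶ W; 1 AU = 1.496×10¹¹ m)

L = 1.00 × 3.828×10²⁶ = 3.83×10²⁶ W.
From T_eq⁴ = L(1−A)/(16πσd²): d = √[L(1−A)/(16πσT_eq⁴)].
d = √[3.83×10²⁶ × 0.71 / (16π × 5.67×10⁻⁸ × (273)⁴)] = 1.31×10¹¹ m = 0.876 AU.

d ≈ 0.876 AU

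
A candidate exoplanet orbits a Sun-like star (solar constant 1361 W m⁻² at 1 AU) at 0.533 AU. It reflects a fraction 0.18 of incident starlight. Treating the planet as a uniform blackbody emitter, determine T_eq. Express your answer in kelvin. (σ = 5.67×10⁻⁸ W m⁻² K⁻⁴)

Flux at 0.533 AU: S = 1361/0.533² = 4790 W m⁻².
Energy balance: absorbed = emitted ⇒ πR²·S(1−A) = 4πR²·σT_eq⁴, so T_eq⁴ = S(1−A)/(4σ).
T_eq = [4790 × 0.82 / (4 × 5.67×10⁻⁸)]^(1/4) = (1.73×10¹⁰)^(1/4) = 363 K.

T_eq ≈ 363 K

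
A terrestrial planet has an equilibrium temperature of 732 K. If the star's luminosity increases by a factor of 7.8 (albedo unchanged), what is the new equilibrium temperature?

T_eq ∝ L^(1/4) · d^(−1/2).
T′ = 732 × 7.8^(1/4) = 1220 K.

T_eq ≈ 1220 K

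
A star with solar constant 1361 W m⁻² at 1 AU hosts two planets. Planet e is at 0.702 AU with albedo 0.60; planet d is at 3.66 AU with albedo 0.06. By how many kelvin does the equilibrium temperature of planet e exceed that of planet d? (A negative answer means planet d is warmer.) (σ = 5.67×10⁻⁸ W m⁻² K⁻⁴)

T_eq = [S₀(1−A)/(4σd²)]^(1/4), so T ∝ (1−A)^(1/4) / √d.
T₁ = [1361×0.40/(4×5.67×10⁻⁸×0.702²)]^(1/4) = 264.18 K.
T₂ = [1361×0.94/(4×5.67×10⁻⁸×3.66²)]^(1/4) = 143.25 K.

ΔT ≈ 120.9 K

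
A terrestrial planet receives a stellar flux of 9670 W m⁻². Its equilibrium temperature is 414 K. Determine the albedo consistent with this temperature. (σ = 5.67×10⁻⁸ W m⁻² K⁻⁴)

A ≈ 0.31

From T_eq⁴ = S(1−A)/(4σ): 1−A = 4σT_eq⁴/S.
1−A = 4 × 5.67×10⁻⁸ × (414)⁴ / 9670 = 0.689.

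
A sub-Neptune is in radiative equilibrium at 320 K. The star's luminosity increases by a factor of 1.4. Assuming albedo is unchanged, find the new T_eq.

T_eq ∝ L^(1/4) · d^(−1/2).
T′ = 320 × 1.4^(1/4) = 348 K.

T_eq ≈ 348 K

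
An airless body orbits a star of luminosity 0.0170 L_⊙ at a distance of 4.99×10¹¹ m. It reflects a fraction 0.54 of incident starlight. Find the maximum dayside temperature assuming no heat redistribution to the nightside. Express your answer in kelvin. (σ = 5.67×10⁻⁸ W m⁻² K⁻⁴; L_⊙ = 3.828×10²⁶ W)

T_ss ≈ 64.1 K

L = 0.0170 × 3.828×10²⁶ = 6.51×10²⁴ W.
Flux: S = L/(4πd²) = 6.51×10²⁴/(4π×(4.99×10¹¹)²) = 2.08 W m⁻².
With no redistribution each surface element balances locally: S(1−A) = σT⁴.
T = [2.08 × 0.46 / 5.67×10⁻⁸]^(1/4) = (1.69×10⁷)^(1/4) = 64.1 K.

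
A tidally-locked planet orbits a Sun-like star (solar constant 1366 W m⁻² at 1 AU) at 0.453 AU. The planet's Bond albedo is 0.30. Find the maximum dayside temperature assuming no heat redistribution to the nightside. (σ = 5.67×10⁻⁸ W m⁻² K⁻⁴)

Flux at 0.453 AU: S = 1366/0.453² = 6660 W m⁻².
With no redistribution each surface element balances locally: S(1−A) = σT⁴.
T = [6660 × 0.70 / 5.67×10⁻⁸]^(1/4) = (8.22×10¹⁰)^(1/4) = 535 K.

T_ss ≈ 535 K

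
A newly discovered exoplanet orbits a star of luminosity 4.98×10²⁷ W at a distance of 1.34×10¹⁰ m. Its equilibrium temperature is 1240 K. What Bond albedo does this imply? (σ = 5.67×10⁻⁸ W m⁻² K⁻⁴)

A ≈ 0.76

Flux: S = L/(4πd²) = 4.98×10²⁷/(4π×(1.34×10¹⁰)²) = 2.21×10⁶ W m⁻².
From T_eq⁴ = S(1−A)/(4σ): 1−A = 4σT_eq⁴/S.
1−A = 4 × 5.67×10⁻⁸ × (1240)⁴ / 2.21×10⁶ = 0.243.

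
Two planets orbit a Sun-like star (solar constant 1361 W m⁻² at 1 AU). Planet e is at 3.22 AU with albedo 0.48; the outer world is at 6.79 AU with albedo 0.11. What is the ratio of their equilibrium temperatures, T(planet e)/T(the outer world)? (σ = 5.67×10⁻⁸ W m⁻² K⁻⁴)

T_eq = [S₀(1−A)/(4σd²)]^(1/4), so T ∝ (1−A)^(1/4) / √d.
T₁ = [1361×0.52/(4×5.67×10⁻⁸×3.22²)]^(1/4) = 131.71 K.
T₂ = [1361×0.89/(4×5.67×10⁻⁸×6.79²)]^(1/4) = 103.74 K.

T₁/T₂ ≈ 1.270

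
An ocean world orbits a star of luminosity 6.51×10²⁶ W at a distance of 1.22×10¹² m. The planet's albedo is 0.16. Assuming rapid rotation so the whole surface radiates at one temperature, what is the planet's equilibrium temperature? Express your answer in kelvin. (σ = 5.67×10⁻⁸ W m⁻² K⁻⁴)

Flux: S = L/(4πd²) = 6.51×10²⁶/(4π×(1.22×10¹²)²) = 34.8 W m⁻².
Energy balance: absorbed = emitted ⇒ πR²·S(1−A) = 4πR²·σT_eq⁴, so T_eq⁴ = S(1−A)/(4σ).
T_eq = [34.8 × 0.84 / (4 × 5.67×10⁻⁸)]^(1/4) = (1.29×10⁸)^(1/4) = 107 K.

T_eq ≈ 107 K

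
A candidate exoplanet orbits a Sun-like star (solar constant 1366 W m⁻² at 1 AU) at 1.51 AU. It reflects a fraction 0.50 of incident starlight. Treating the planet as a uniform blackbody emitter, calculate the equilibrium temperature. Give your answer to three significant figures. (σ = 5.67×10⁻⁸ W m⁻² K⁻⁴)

Flux at 1.51 AU: S = 1366/1.51² = 599 W m⁻².
Energy balance: absorbed = emitted ⇒ πR²·S(1−A) = 4πR²·σT_eq⁴, so T_eq⁴ = S(1−A)/(4σ).
T_eq = [599 × 0.50 / (4 × 5.67×10⁻⁸)]^(1/4) = (1.32×10⁹)^(1/4) = 191 K.

T_eq ≈ 191 K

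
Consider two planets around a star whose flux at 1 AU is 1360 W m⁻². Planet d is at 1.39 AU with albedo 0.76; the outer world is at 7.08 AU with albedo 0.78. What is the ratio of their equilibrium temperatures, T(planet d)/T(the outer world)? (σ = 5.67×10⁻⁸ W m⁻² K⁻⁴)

T₁/T₂ ≈ 2.307

T_eq = [S₀(1−A)/(4σd²)]^(1/4), so T ∝ (1−A)^(1/4) / √d.
T₁ = [1360×0.24/(4×5.67×10⁻⁸×1.39²)]^(1/4) = 165.20 K.
T₂ = [1360×0.22/(4×5.67×10⁻⁸×7.08²)]^(1/4) = 71.62 K.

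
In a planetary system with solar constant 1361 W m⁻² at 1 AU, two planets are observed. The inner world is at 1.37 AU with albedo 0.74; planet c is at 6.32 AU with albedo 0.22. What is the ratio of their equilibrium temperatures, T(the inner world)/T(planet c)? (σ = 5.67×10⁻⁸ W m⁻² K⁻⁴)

T_eq = [S₀(1−A)/(4σd²)]^(1/4), so T ∝ (1−A)^(1/4) / √d.
T₁ = [1361×0.26/(4×5.67×10⁻⁸×1.37²)]^(1/4) = 169.80 K.
T₂ = [1361×0.78/(4×5.67×10⁻⁸×6.32²)]^(1/4) = 104.04 K.

T₁/T₂ ≈ 1.632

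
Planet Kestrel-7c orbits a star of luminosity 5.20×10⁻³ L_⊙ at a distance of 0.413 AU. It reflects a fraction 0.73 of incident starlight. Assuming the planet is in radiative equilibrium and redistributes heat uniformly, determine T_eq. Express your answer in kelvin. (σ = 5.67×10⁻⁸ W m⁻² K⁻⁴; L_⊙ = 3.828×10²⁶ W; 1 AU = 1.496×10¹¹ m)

d = 0.413 AU = 6.18×10¹⁰ m.
L = 5.20×10⁻³ × 3.828×10²⁶ = 1.99×10²⁴ W.
Flux: S = L/(4πd²) = 1.99×10²⁴/(4π×(6.18×10¹⁰)²) = 41.5 W m⁻².
Energy balance: absorbed = emitted ⇒ πR²·S(1−A) = 4πR²·σT_eq⁴, so T_eq⁴ = S(1−A)/(4σ).
T_eq = [41.5 × 0.27 / (4 × 5.67×10⁻⁸)]^(1/4) = (4.94×10⁷)^(1/4) = 83.8 K.

T_eq ≈ 83.8 K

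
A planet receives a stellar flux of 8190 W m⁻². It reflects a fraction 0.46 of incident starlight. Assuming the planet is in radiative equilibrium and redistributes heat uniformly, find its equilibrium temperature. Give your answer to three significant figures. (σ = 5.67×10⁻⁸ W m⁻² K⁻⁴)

Energy balance: absorbed = emitted ⇒ πR²·S(1−A) = 4πR²·σT_eq⁴, so T_eq⁴ = S(1−A)/(4σ).
T_eq = [8190 × 0.54 / (4 × 5.67×10⁻⁸)]^(1/4) = (1.95×10¹⁰)^(1/4) = 374 K.

T_eq ≈ 374 K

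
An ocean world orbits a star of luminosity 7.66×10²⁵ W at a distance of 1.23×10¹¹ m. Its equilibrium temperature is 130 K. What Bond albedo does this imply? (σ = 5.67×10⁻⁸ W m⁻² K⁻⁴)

Flux: S = L/(4πd²) = 7.66×10²⁵/(4π×(1.23×10¹¹)²) = 403 W m⁻².
From T_eq⁴ = S(1−A)/(4σ): 1−A = 4σT_eq⁴/S.
1−A = 4 × 5.67×10⁻⁸ × (130)⁴ / 403 = 0.161.

A ≈ 0.84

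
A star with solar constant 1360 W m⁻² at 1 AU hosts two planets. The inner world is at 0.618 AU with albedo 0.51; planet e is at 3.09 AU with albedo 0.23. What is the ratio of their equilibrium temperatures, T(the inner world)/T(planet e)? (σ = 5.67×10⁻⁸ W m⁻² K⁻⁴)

T_eq = [S₀(1−A)/(4σd²)]^(1/4), so T ∝ (1−A)^(1/4) / √d.
T₁ = [1360×0.49/(4×5.67×10⁻⁸×0.618²)]^(1/4) = 296.16 K.
T₂ = [1360×0.77/(4×5.67×10⁻⁸×3.09²)]^(1/4) = 148.29 K.

T₁/T₂ ≈ 1.997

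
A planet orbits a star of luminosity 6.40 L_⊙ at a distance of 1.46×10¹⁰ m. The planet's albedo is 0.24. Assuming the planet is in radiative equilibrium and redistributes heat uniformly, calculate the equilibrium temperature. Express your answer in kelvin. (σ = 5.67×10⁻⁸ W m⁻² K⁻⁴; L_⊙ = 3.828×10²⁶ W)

T_eq ≈ 1320 K

L = 6.40 × 3.828×10²⁶ = 2.45×10²⁷ W.
Flux: S = L/(4πd²) = 2.45×10²⁷/(4π×(1.46×10¹⁰)²) = 9.15×10⁵ W m⁻².
Energy balance: absorbed = emitted ⇒ πR²·S(1−A) = 4πR²·σT_eq⁴, so T_eq⁴ = S(1−A)/(4σ).
T_eq = [9.15×10⁵ × 0.76 / (4 × 5.67×10⁻⁸)]^(1/4) = (3.06×10¹²)^(1/4) = 1320 K.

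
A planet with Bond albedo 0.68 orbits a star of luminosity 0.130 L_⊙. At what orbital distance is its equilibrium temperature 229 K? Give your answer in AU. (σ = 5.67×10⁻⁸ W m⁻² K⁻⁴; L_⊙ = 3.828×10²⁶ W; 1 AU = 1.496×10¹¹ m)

d ≈ 0.301 AU

L = 0.130 × 3.828×10²⁶ = 4.98×10²⁵ W.
From T_eq⁴ = L(1−A)/(16πσd²): d = √[L(1−A)/(16πσT_eq⁴)].
d = √[4.98×10²⁵ × 0.32 / (16π × 5.67×10⁻⁸ × (229)⁴)] = 4.51×10¹⁰ m = 0.301 AU.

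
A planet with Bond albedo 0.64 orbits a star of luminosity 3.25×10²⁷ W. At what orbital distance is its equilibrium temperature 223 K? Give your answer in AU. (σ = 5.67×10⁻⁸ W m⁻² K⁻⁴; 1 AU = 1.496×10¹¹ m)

From T_eq⁴ = L(1−A)/(16πσd²): d = √[L(1−A)/(16πσT_eq⁴)].
d = √[3.25×10²⁷ × 0.36 / (16π × 5.67×10⁻⁸ × (223)⁴)] = 4.07×10¹¹ m = 2.72 AU.

d ≈ 2.72 AU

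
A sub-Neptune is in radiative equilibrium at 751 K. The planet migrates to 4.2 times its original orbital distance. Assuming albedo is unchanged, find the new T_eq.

T_eq ∝ L^(1/4) · d^(−1/2).
T′ = 751 / 4.2^(1/2) = 366 K.

T_eq ≈ 366 K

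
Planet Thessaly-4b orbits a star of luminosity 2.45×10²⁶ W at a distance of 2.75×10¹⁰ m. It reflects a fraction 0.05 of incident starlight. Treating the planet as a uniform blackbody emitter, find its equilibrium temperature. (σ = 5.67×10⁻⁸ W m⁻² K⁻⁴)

Flux: S = L/(4πd²) = 2.45×10²⁶/(4π×(2.75×10¹⁰)²) = 2.58×10⁴ W m⁻².
Energy balance: absorbed = emitted ⇒ πR²·S(1−A) = 4πR²·σT_eq⁴, so T_eq⁴ = S(1−A)/(4σ).
T_eq = [2.58×10⁴ × 0.95 / (4 × 5.67×10⁻⁸)]^(1/4) = (1.08×10¹¹)^(1/4) = 573 K.

T_eq ≈ 573 K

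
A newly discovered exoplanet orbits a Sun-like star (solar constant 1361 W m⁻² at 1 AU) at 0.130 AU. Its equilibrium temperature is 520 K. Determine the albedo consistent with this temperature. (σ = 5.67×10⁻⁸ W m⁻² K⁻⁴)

A ≈ 0.79

Flux at 0.130 AU: S = 1361/0.130² = 8.05×10⁴ W m⁻².
From T_eq⁴ = S(1−A)/(4σ): 1−A = 4σT_eq⁴/S.
1−A = 4 × 5.67×10⁻⁸ × (520)⁴ / 8.05×10⁴ = 0.206.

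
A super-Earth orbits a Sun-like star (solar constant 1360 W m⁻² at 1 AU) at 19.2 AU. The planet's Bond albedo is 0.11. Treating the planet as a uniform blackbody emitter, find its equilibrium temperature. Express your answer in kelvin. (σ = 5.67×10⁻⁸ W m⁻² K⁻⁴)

Flux at 19.2 AU: S = 1360/19.2² = 3.69 W m⁻².
Energy balance: absorbed = emitted ⇒ πR²·S(1−A) = 4πR²·σT_eq⁴, so T_eq⁴ = S(1−A)/(4σ).
T_eq = [3.69 × 0.89 / (4 × 5.67×10⁻⁸)]^(1/4) = (1.45×10⁷)^(1/4) = 61.7 K.

T_eq ≈ 61.7 K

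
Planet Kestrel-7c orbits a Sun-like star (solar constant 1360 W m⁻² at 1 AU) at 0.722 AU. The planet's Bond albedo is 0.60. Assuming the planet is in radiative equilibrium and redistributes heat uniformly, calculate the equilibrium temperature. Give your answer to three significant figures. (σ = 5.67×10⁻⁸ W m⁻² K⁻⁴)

Flux at 0.722 AU: S = 1360/0.722² = 2610 W m⁻².
Energy balance: absorbed = emitted ⇒ πR²·S(1−A) = 4πR²·σT_eq⁴, so T_eq⁴ = S(1−A)/(4σ).
T_eq = [2610 × 0.40 / (4 × 5.67×10⁻⁸)]^(1/4) = (4.60×10⁹)^(1/4) = 260 K.

T_eq ≈ 260 K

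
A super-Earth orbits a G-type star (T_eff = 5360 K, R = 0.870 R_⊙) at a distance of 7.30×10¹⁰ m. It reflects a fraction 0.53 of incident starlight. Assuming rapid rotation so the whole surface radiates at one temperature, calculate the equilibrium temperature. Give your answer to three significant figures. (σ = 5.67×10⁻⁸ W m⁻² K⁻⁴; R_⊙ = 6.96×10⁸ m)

R_⋆ = 0.870 × 6.96×10⁸ = 6.06×10⁸ m.
L = 4πR_⋆²σT_⋆⁴ = 4π(6.06×10⁸)² × 5.67×10⁻⁸ × (5360)⁴ = 2.16×10²⁶ W.
S = L/(4πd²) = 3220 W m⁻².
Energy balance: absorbed = emitted ⇒ πR²·S(1−A) = 4πR²·σT_eq⁴, so T_eq⁴ = S(1−A)/(4σ).
T_eq = [3220 × 0.47 / (4 × 5.67×10⁻⁸)]^(1/4) = (6.67×10⁹)^(1/4) = 286 K.

T_eq ≈ 286 K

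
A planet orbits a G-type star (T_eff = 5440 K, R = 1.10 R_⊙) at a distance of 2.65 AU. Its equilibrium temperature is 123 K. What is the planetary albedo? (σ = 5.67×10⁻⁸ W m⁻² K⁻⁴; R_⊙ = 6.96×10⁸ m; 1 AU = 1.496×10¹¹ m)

R_⋆ = 1.10 × 6.96×10⁸ = 7.66×10⁸ m.
d = 2.65 AU = 3.96×10¹¹ m.
L = 4πR_⋆²σT_⋆⁴ = 4π(7.66×10⁸)² × 5.67×10⁻⁸ × (5440)⁴ = 3.66×10²⁶ W.
S = L/(4πd²) = 185 W m⁻².
From T_eq⁴ = S(1−A)/(4σ): 1−A = 4σT_eq⁴/S.
1−A = 4 × 5.67×10⁻⁸ × (123)⁴ / 185 = 0.280.

A ≈ 0.72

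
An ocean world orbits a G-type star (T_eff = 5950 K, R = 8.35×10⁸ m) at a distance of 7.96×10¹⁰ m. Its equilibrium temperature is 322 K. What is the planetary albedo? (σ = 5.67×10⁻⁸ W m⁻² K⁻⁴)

A ≈ 0.69

L = 4πR_⋆²σT_⋆⁴ = 4π(8.35×10⁸)² × 5.67×10⁻⁸ × (5950)⁴ = 6.23×10²⁶ W.
S = L/(4πd²) = 7820 W m⁻².
From T_eq⁴ = S(1−A)/(4σ): 1−A = 4σT_eq⁴/S.
1−A = 4 × 5.67×10⁻⁸ × (322)⁴ / 7820 = 0.312.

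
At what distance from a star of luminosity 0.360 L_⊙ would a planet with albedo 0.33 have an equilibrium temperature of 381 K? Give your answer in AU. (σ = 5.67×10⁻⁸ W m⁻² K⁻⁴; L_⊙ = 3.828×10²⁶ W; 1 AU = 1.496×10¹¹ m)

d ≈ 0.262 AU

L = 0.360 × 3.828×10²⁶ = 1.38×10²⁶ W.
From T_eq⁴ = L(1−A)/(16πσd²): d = √[L(1−A)/(16πσT_eq⁴)].
d = √[1.38×10²⁶ × 0.67 / (16π × 5.67×10⁻⁸ × (381)⁴)] = 3.92×10¹⁰ m = 0.262 AU.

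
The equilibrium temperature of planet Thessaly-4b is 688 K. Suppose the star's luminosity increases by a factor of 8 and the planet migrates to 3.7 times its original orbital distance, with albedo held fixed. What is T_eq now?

T_eq ∝ L^(1/4) · d^(−1/2).
T′ = 688 × 8^(1/4) / 3.7^(1/2) = 602 K.

T_eq ≈ 602 K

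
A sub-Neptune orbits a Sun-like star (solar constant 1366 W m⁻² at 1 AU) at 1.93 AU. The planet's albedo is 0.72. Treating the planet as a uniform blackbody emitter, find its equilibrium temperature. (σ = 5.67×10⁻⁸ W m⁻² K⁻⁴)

T_eq ≈ 146 K

Flux at 1.93 AU: S = 1366/1.93² = 367 W m⁻².
Energy balance: absorbed = emitted ⇒ πR²·S(1−A) = 4πR²·σT_eq⁴, so T_eq⁴ = S(1−A)/(4σ).
T_eq = [367 × 0.28 / (4 × 5.67×10⁻⁸)]^(1/4) = (4.53×10⁸)^(1/4) = 146 K.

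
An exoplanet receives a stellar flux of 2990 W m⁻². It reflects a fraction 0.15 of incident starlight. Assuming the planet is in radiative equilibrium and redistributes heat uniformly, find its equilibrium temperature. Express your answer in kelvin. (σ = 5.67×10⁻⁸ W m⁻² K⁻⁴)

T_eq ≈ 325 K

Energy balance: absorbed = emitted ⇒ πR²·S(1−A) = 4πR²·σT_eq⁴, so T_eq⁴ = S(1−A)/(4σ).
T_eq = [2990 × 0.85 / (4 × 5.67×10⁻⁸)]^(1/4) = (1.12×10¹⁰)^(1/4) = 325 K.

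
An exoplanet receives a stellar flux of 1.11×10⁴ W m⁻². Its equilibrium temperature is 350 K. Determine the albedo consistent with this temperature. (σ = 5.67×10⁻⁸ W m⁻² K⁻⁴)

A ≈ 0.69

From T_eq⁴ = S(1−A)/(4σ): 1−A = 4σT_eq⁴/S.
1−A = 4 × 5.67×10⁻⁸ × (350)⁴ / 1.11×10⁴ = 0.307.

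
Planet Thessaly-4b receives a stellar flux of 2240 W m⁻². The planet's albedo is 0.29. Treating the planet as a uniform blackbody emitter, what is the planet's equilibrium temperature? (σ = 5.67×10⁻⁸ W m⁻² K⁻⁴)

T_eq ≈ 289 K

Energy balance: absorbed = emitted ⇒ πR²·S(1−A) = 4πR²·σT_eq⁴, so T_eq⁴ = S(1−A)/(4σ).
T_eq = [2240 × 0.71 / (4 × 5.67×10⁻⁸)]^(1/4) = (7.01×10⁹)^(1/4) = 289 K.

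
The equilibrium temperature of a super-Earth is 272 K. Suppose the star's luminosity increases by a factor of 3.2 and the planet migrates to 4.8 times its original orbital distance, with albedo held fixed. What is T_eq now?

T_eq ≈ 166 K

T_eq ∝ L^(1/4) · d^(−1/2).
T′ = 272 × 3.2^(1/4) / 4.8^(1/2) = 166 K.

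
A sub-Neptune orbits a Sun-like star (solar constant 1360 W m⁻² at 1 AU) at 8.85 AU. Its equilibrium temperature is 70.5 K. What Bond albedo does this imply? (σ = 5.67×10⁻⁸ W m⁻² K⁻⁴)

A ≈ 0.68

Flux at 8.85 AU: S = 1360/8.85² = 17.4 W m⁻².
From T_eq⁴ = S(1−A)/(4σ): 1−A = 4σT_eq⁴/S.
1−A = 4 × 5.67×10⁻⁸ × (70.5)⁴ / 17.4 = 0.323.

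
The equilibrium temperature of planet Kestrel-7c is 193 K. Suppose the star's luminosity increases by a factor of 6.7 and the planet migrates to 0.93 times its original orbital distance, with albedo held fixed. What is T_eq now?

T_eq ≈ 322 K

T_eq ∝ L^(1/4) · d^(−1/2).
T′ = 193 × 6.7^(1/4) / 0.93^(1/2) = 322 K.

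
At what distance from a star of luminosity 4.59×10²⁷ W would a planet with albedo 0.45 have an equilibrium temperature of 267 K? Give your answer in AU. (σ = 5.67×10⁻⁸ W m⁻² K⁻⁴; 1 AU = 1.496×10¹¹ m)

d ≈ 2.79 AU

From T_eq⁴ = L(1−A)/(16πσd²): d = √[L(1−A)/(16πσT_eq⁴)].
d = √[4.59×10²⁷ × 0.55 / (16π × 5.67×10⁻⁸ × (267)⁴)] = 4.17×10¹¹ m = 2.79 AU.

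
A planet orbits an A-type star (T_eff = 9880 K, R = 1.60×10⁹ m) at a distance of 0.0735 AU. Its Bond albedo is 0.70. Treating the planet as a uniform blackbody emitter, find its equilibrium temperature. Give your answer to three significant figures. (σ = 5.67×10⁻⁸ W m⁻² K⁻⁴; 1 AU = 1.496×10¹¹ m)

T_eq ≈ 1970 K

d = 0.0735 AU = 1.10×10¹⁰ m.
L = 4πR_⋆²σT_⋆⁴ = 4π(1.60×10⁹)² × 5.67×10⁻⁸ × (9880)⁴ = 1.74×10²⁸ W.
S = L/(4πd²) = 1.14×10⁷ W m⁻².
Energy balance: absorbed = emitted ⇒ πR²·S(1−A) = 4πR²·σT_eq⁴, so T_eq⁴ = S(1−A)/(4σ).
T_eq = [1.14×10⁷ × 0.30 / (4 × 5.67×10⁻⁸)]^(1/4) = (1.51×10¹³)^(1/4) = 1970 K.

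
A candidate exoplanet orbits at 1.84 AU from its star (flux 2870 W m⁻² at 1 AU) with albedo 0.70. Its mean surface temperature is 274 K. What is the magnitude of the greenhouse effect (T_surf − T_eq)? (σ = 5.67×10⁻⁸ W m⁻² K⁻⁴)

ΔT ≈ 91.0 K

S = 2870/1.84² = 847.7 W m⁻².
T_eq = [S(1−A)/(4σ)]^(1/4) = [847.7×0.30/(4×5.67×10⁻⁸)]^(1/4) = 183.0 K.
ΔT = T_surf − T_eq = 274 − 183.0.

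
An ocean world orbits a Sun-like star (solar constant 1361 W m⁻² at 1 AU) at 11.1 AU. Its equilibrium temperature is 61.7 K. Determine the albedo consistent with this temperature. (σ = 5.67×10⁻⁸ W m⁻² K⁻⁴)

Flux at 11.1 AU: S = 1361/11.1² = 11.0 W m⁻².
From T_eq⁴ = S(1−A)/(4σ): 1−A = 4σT_eq⁴/S.
1−A = 4 × 5.67×10⁻⁸ × (61.7)⁴ / 11.0 = 0.298.

A ≈ 0.70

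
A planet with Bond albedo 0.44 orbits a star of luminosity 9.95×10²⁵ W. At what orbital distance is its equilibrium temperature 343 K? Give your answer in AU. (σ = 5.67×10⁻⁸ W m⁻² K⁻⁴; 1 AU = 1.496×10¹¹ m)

From T_eq⁴ = L(1−A)/(16πσd²): d = √[L(1−A)/(16πσT_eq⁴)].
d = √[9.95×10²⁵ × 0.56 / (16π × 5.67×10⁻⁸ × (343)⁴)] = 3.76×10¹⁰ m = 0.251 AU.

d ≈ 0.251 AU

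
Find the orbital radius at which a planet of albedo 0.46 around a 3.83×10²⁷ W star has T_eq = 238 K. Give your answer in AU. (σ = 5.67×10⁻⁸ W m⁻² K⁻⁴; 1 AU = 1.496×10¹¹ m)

From T_eq⁴ = L(1−A)/(16πσd²): d = √[L(1−A)/(16πσT_eq⁴)].
d = √[3.83×10²⁷ × 0.54 / (16π × 5.67×10⁻⁸ × (238)⁴)] = 4.76×10¹¹ m = 3.18 AU.

d ≈ 3.18 AU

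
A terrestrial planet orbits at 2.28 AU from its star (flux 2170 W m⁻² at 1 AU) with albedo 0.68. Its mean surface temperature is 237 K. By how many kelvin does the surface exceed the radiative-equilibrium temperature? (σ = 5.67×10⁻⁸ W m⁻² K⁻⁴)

S = 2170/2.28² = 417.4 W m⁻².
T_eq = [S(1−A)/(4σ)]^(1/4) = [417.4×0.32/(4×5.67×10⁻⁸)]^(1/4) = 155.8 K.
ΔT = T_surf − T_eq = 237 − 155.8.

ΔT ≈ 81.2 K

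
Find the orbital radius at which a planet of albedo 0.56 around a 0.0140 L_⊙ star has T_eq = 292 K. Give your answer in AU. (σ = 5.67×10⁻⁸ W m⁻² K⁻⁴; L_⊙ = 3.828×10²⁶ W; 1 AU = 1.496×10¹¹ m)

d ≈ 0.0713 AU

L = 0.0140 × 3.828×10²⁶ = 5.36×10²⁴ W.
From T_eq⁴ = L(1−A)/(16πσd²): d = √[L(1−A)/(16πσT_eq⁴)].
d = √[5.36×10²⁴ × 0.44 / (16π × 5.67×10⁻⁸ × (292)⁴)] = 1.07×10¹⁰ m = 0.0713 AU.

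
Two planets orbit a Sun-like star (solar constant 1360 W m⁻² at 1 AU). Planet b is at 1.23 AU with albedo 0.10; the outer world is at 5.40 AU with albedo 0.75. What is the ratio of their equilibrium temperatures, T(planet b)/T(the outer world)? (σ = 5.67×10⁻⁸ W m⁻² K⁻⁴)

T_eq = [S₀(1−A)/(4σd²)]^(1/4), so T ∝ (1−A)^(1/4) / √d.
T₁ = [1360×0.90/(4×5.67×10⁻⁸×1.23²)]^(1/4) = 244.39 K.
T₂ = [1360×0.25/(4×5.67×10⁻⁸×5.40²)]^(1/4) = 84.68 K.

T₁/T₂ ≈ 2.886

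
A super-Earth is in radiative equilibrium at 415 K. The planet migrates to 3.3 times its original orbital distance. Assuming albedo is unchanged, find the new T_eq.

T_eq ≈ 228 K

T_eq ∝ L^(1/4) · d^(−1/2).
T′ = 415 / 3.3^(1/2) = 228 K.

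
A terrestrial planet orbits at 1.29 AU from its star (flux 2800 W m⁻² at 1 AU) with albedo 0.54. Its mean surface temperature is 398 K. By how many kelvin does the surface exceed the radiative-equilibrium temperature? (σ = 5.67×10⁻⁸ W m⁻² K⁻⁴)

ΔT ≈ 156.3 K

S = 2800/1.29² = 1683 W m⁻².
T_eq = [S(1−A)/(4σ)]^(1/4) = [1683×0.46/(4×5.67×10⁻⁸)]^(1/4) = 241.7 K.
ΔT = T_surf − T_eq = 398 − 241.7.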